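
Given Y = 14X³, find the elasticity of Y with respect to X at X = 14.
Elasticity = 3

Elasticity = (dY/dX) · (X/Y)

dY/dX = 42·X²
At X = 14: dY/dX = 8232, Y = 38416

Elasticity = 8232 · (14 / 38416) = 3

Interpretation: for a small percentage change in X, the percentage change in Y is approximately 3.00 times as large.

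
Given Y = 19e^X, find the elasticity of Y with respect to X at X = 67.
Elasticity = 67

Elasticity = (dY/dX) · (X/Y)

dY/dX = 19·e^X
At X = 67: dY/dX = 19·e^67, Y = 19·e^67

Elasticity = (19·e^67) · (67 / (19·e^67)) = 67

Interpretation: for a small percentage change in X, the percentage change in Y is approximately 67.00 times as large.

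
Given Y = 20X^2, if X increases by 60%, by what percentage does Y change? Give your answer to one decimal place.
156.0%

For Y = 20X^2:
If X → X(1 + 0.6)
Then Y → Y · (1 + 0.6)^2
     = Y · 2.5600

Percentage change = ((1 + 0.6)^2 − 1) × 100% = 156.0%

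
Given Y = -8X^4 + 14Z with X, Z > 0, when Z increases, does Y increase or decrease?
Y increases

Taking the partial derivative:
∂Y/∂Z = 14

∂Y/∂Z = 14 > 0 (assuming positive values)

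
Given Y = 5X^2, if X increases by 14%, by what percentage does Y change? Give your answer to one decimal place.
30.0%

For Y = 5X^2:
If X → X(1 + 0.14)
Then Y → Y · (1 + 0.14)^2
     = Y · 1.2996

Percentage change = ((1 + 0.14)^2 − 1) × 100% ≈ 30.0%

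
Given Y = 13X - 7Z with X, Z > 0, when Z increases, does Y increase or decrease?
Y decreases

Taking the partial derivative:
∂Y/∂Z = -7

∂Y/∂Z = -7 < 0 (assuming positive values)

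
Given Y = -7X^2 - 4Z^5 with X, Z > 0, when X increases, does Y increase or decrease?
Y decreases

Taking the partial derivative:
∂Y/∂X = -14X

∂Y/∂X = -14X < 0 (assuming positive values)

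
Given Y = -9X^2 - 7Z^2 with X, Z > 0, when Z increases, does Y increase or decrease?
Y decreases

Taking the partial derivative:
∂Y/∂Z = -14Z

∂Y/∂Z = -14Z < 0 (assuming positive values)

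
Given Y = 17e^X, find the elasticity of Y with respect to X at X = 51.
Elasticity = 51

Elasticity = (dY/dX) · (X/Y)

dY/dX = 17·e^X
At X = 51: dY/dX = 17·e^51, Y = 17·e^51

Elasticity = (17·e^51) · (51 / (17·e^51)) = 51

Interpretation: for a small percentage change in X, the percentage change in Y is approximately 51.00 times as large.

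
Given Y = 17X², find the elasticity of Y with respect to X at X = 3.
Elasticity = 2

Elasticity = (dY/dX) · (X/Y)

dY/dX = 34·X
At X = 3: dY/dX = 102, Y = 153

Elasticity = 102 · (3 / 153) = 2

Interpretation: for a small percentage change in X, the percentage change in Y is approximately 2.00 times as large.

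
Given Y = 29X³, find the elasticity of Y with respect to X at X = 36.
Elasticity = 3

Elasticity = (dY/dX) · (X/Y)

dY/dX = 87·X²
At X = 36: dY/dX = 112752, Y = 1353024

Elasticity = 112752 · (36 / 1353024) = 3

Interpretation: for a small percentage change in X, the percentage change in Y is approximately 3.00 times as large.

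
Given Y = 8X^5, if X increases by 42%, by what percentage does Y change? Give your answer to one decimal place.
477.4%

For Y = 8X^5:
If X → X(1 + 0.42)
Then Y → Y · (1 + 0.42)^5
     ≈ Y · 5.7735

Percentage change = ((1 + 0.42)^5 − 1) × 100% ≈ 477.4%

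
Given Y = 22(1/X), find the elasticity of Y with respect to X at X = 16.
Elasticity = -1

Elasticity = (dY/dX) · (X/Y)

dY/dX = -22/X²
At X = 16: dY/dX = -11/128, Y = 11/8

Elasticity = (-11/128) · (16 / (11/8)) = -1

Interpretation: for a small percentage change in X, the percentage change in Y is approximately -1.00 times as large.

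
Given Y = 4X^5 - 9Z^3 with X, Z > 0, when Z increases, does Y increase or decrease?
Y decreases

Taking the partial derivative:
∂Y/∂Z = -27Z^2

∂Y/∂Z = -27Z^2 < 0 (assuming positive values)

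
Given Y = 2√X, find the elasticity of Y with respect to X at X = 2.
Elasticity = 1/2

Elasticity = (dY/dX) · (X/Y)

dY/dX = 1/√X
At X = 2: dY/dX = √2/2, Y = 2·√2

Elasticity = (√2/2) · (2 / (2·√2)) = 1/2

Interpretation: for a small percentage change in X, the percentage change in Y is approximately 0.50 times as large.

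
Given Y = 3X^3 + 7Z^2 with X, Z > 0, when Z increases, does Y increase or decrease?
Y increases

Taking the partial derivative:
∂Y/∂Z = 14Z

∂Y/∂Z = 14Z > 0 (assuming positive values)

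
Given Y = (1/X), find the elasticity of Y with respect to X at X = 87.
Elasticity = -1

Elasticity = (dY/dX) · (X/Y)

dY/dX = -1/X²
At X = 87: dY/dX = -1/7569, Y = 1/87

Elasticity = (-1/7569) · (87 / (1/87)) = -1

Interpretation: for a small percentage change in X, the percentage change in Y is approximately -1.00 times as large.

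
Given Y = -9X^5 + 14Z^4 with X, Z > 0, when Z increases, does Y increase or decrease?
Y increases

Taking the partial derivative:
∂Y/∂Z = 56Z^3

∂Y/∂Z = 56Z^3 > 0 (assuming positive values)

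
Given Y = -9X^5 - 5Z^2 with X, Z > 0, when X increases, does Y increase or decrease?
Y decreases

Taking the partial derivative:
∂Y/∂X = -45X^4

∂Y/∂X = -45X^4 < 0 (assuming positive values)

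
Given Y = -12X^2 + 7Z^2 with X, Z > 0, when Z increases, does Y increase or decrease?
Y increases

Taking the partial derivative:
∂Y/∂Z = 14Z

∂Y/∂Z = 14Z > 0 (assuming positive values)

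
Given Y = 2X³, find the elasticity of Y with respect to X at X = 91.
Elasticity = 3

Elasticity = (dY/dX) · (X/Y)

dY/dX = 6·X²
At X = 91: dY/dX = 49686, Y = 1507142

Elasticity = 49686 · (91 / 1507142) = 3

Interpretation: for a small percentage change in X, the percentage change in Y is approximately 3.00 times as large.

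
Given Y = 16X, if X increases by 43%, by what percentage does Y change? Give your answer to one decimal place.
43.0%

For Y = 16X:
If X → X(1 + 0.43)
Then Y → Y · (1 + 0.43)^1
     = Y · 1.4300

Percentage change = ((1 + 0.43)^1 − 1) × 100% = 43.0%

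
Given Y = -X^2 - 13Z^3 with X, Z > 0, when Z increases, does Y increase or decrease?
Y decreases

Taking the partial derivative:
∂Y/∂Z = -39Z^2

∂Y/∂Z = -39Z^2 < 0 (assuming positive values)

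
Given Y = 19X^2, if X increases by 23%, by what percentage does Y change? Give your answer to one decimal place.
51.3%

For Y = 19X^2:
If X → X(1 + 0.23)
Then Y → Y · (1 + 0.23)^2
     = Y · 1.5129

Percentage change = ((1 + 0.23)^2 − 1) × 100% ≈ 51.3%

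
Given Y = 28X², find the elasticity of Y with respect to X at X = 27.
Elasticity = 2

Elasticity = (dY/dX) · (X/Y)

dY/dX = 56·X
At X = 27: dY/dX = 1512, Y = 20412

Elasticity = 1512 · (27 / 20412) = 2

Interpretation: for a small percentage change in X, the percentage change in Y is approximately 2.00 times as large.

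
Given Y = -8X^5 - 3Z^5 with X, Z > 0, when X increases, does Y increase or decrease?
Y decreases

Taking the partial derivative:
∂Y/∂X = -40X^4

∂Y/∂X = -40X^4 < 0 (assuming positive values)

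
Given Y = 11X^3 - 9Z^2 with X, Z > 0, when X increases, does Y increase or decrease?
Y increases

Taking the partial derivative:
∂Y/∂X = 33X^2

∂Y/∂X = 33X^2 > 0 (assuming positive values)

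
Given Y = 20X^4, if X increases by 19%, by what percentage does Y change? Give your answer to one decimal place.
100.5%

For Y = 20X^4:
If X → X(1 + 0.19)
Then Y → Y · (1 + 0.19)^4
     ≈ Y · 2.0053

Percentage change = ((1 + 0.19)^4 − 1) × 100% ≈ 100.5%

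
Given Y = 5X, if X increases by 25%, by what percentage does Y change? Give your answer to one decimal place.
25.0%

For Y = 5X:
If X → X(1 + 0.25)
Then Y → Y · (1 + 0.25)^1
     = Y · 1.2500

Percentage change = ((1 + 0.25)^1 − 1) × 100% = 25.0%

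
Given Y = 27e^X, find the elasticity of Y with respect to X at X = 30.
Elasticity = 30

Elasticity = (dY/dX) · (X/Y)

dY/dX = 27·e^X
At X = 30: dY/dX = 27·e^30, Y = 27·e^30

Elasticity = (27·e^30) · (30 / (27·e^30)) = 30

Interpretation: for a small percentage change in X, the percentage change in Y is approximately 30.00 times as large.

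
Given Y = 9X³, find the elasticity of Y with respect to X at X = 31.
Elasticity = 3

Elasticity = (dY/dX) · (X/Y)

dY/dX = 27·X²
At X = 31: dY/dX = 25947, Y = 268119

Elasticity = 25947 · (31 / 268119) = 3

Interpretation: for a small percentage change in X, the percentage change in Y is approximately 3.00 times as large.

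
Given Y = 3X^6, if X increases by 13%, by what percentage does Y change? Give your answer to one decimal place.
108.2%

For Y = 3X^6:
If X → X(1 + 0.13)
Then Y → Y · (1 + 0.13)^6
     ≈ Y · 2.0820

Percentage change = ((1 + 0.13)^6 − 1) × 100% ≈ 108.2%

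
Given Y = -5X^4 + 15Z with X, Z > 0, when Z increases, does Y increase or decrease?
Y increases

Taking the partial derivative:
∂Y/∂Z = 15

∂Y/∂Z = 15 > 0 (assuming positive values)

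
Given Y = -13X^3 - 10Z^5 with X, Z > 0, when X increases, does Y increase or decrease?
Y decreases

Taking the partial derivative:
∂Y/∂X = -39X^2

∂Y/∂X = -39X^2 < 0 (assuming positive values)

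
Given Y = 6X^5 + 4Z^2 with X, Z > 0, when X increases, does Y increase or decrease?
Y increases

Taking the partial derivative:
∂Y/∂X = 30X^4

∂Y/∂X = 30X^4 > 0 (assuming positive values)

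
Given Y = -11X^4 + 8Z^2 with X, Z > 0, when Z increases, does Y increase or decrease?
Y increases

Taking the partial derivative:
∂Y/∂Z = 16Z

∂Y/∂Z = 16Z > 0 (assuming positive values)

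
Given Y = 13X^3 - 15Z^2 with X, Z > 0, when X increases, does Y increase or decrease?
Y increases

Taking the partial derivative:
∂Y/∂X = 39X^2

∂Y/∂X = 39X^2 > 0 (assuming positive values)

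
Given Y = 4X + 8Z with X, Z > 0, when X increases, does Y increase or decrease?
Y increases

Taking the partial derivative:
∂Y/∂X = 4

∂Y/∂X = 4 > 0 (assuming positive values)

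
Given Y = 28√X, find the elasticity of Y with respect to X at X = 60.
Elasticity = 1/2

Elasticity = (dY/dX) · (X/Y)

dY/dX = 14/√X
At X = 60: dY/dX = 7·√15/15, Y = 56·√15

Elasticity = (7·√15/15) · (60 / (56·√15)) = 1/2

Interpretation: for a small percentage change in X, the percentage change in Y is approximately 0.50 times as large.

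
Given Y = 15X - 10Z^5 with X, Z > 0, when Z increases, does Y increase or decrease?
Y decreases

Taking the partial derivative:
∂Y/∂Z = -50Z^4

∂Y/∂Z = -50Z^4 < 0 (assuming positive values)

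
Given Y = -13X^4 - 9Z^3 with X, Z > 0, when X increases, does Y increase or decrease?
Y decreases

Taking the partial derivative:
∂Y/∂X = -52X^3

∂Y/∂X = -52X^3 < 0 (assuming positive values)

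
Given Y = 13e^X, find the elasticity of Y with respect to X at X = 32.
Elasticity = 32

Elasticity = (dY/dX) · (X/Y)

dY/dX = 13·e^X
At X = 32: dY/dX = 13·e^32, Y = 13·e^32

Elasticity = (13·e^32) · (32 / (13·e^32)) = 32

Interpretation: for a small percentage change in X, the percentage change in Y is approximately 32.00 times as large.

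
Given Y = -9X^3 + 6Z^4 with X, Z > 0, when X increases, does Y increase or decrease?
Y decreases

Taking the partial derivative:
∂Y/∂X = -27X^2

∂Y/∂X = -27X^2 < 0 (assuming positive values)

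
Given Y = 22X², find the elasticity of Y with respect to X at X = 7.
Elasticity = 2

Elasticity = (dY/dX) · (X/Y)

dY/dX = 44·X
At X = 7: dY/dX = 308, Y = 1078

Elasticity = 308 · (7 / 1078) = 2

Interpretation: for a small percentage change in X, the percentage change in Y is approximately 2.00 times as large.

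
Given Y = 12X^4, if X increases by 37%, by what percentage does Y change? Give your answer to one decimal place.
252.3%

For Y = 12X^4:
If X → X(1 + 0.37)
Then Y → Y · (1 + 0.37)^4
     ≈ Y · 3.5228

Percentage change = ((1 + 0.37)^4 − 1) × 100% ≈ 252.3%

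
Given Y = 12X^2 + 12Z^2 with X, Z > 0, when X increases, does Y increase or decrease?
Y increases

Taking the partial derivative:
∂Y/∂X = 24X

∂Y/∂X = 24X > 0 (assuming positive values)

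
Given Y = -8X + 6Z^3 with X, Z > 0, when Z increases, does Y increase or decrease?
Y increases

Taking the partial derivative:
∂Y/∂Z = 18Z^2

∂Y/∂Z = 18Z^2 > 0 (assuming positive values)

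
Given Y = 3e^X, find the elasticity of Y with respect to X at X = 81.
Elasticity = 81

Elasticity = (dY/dX) · (X/Y)

dY/dX = 3·e^X
At X = 81: dY/dX = 3·e^81, Y = 3·e^81

Elasticity = (3·e^81) · (81 / (3·e^81)) = 81

Interpretation: for a small percentage change in X, the percentage change in Y is approximately 81.00 times as large.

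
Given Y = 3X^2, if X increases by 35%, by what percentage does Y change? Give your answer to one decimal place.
82.3%

For Y = 3X^2:
If X → X(1 + 0.35)
Then Y → Y · (1 + 0.35)^2
     = Y · 1.8225

Percentage change = ((1 + 0.35)^2 − 1) × 100% ≈ 82.3%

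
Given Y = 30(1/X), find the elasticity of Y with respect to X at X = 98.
Elasticity = -1

Elasticity = (dY/dX) · (X/Y)

dY/dX = -30/X²
At X = 98: dY/dX = -15/4802, Y = 15/49

Elasticity = (-15/4802) · (98 / (15/49)) = -1

Interpretation: for a small percentage change in X, the percentage change in Y is approximately -1.00 times as large.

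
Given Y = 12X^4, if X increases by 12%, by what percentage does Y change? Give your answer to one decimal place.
57.4%

For Y = 12X^4:
If X → X(1 + 0.12)
Then Y → Y · (1 + 0.12)^4
     ≈ Y · 1.5735

Percentage change = ((1 + 0.12)^4 − 1) × 100% ≈ 57.4%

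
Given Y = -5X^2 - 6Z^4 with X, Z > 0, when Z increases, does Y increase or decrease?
Y decreases

Taking the partial derivative:
∂Y/∂Z = -24Z^3

∂Y/∂Z = -24Z^3 < 0 (assuming positive values)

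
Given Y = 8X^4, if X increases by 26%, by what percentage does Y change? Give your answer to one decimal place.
152.0%

For Y = 8X^4:
If X → X(1 + 0.26)
Then Y → Y · (1 + 0.26)^4
     ≈ Y · 2.5205

Percentage change = ((1 + 0.26)^4 − 1) × 100% ≈ 152.0%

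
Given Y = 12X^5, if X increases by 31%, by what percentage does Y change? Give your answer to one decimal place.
285.8%

For Y = 12X^5:
If X → X(1 + 0.31)
Then Y → Y · (1 + 0.31)^5
     ≈ Y · 3.8579

Percentage change = ((1 + 0.31)^5 − 1) × 100% ≈ 285.8%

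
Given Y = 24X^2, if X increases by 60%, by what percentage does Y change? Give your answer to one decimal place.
156.0%

For Y = 24X^2:
If X → X(1 + 0.6)
Then Y → Y · (1 + 0.6)^2
     = Y · 2.5600

Percentage change = ((1 + 0.6)^2 − 1) × 100% = 156.0%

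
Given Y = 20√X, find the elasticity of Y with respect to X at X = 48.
Elasticity = 1/2

Elasticity = (dY/dX) · (X/Y)

dY/dX = 10/√X
At X = 48: dY/dX = 5·√3/6, Y = 80·√3

Elasticity = (5·√3/6) · (48 / (80·√3)) = 1/2

Interpretation: for a small percentage change in X, the percentage change in Y is approximately 0.50 times as large.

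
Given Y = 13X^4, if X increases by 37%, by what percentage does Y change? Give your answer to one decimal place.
252.3%

For Y = 13X^4:
If X → X(1 + 0.37)
Then Y → Y · (1 + 0.37)^4
     ≈ Y · 3.5228

Percentage change = ((1 + 0.37)^4 − 1) × 100% ≈ 252.3%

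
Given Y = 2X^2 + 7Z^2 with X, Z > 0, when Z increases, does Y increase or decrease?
Y increases

Taking the partial derivative:
∂Y/∂Z = 14Z

∂Y/∂Z = 14Z > 0 (assuming positive values)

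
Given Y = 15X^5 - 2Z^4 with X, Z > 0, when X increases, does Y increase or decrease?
Y increases

Taking the partial derivative:
∂Y/∂X = 75X^4

∂Y/∂X = 75X^4 > 0 (assuming positive values)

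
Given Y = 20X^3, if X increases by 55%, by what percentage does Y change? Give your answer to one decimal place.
272.4%

For Y = 20X^3:
If X → X(1 + 0.55)
Then Y → Y · (1 + 0.55)^3
     ≈ Y · 3.7239

Percentage change = ((1 + 0.55)^3 − 1) × 100% ≈ 272.4%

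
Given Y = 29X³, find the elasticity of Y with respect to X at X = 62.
Elasticity = 3

Elasticity = (dY/dX) · (X/Y)

dY/dX = 87·X²
At X = 62: dY/dX = 334428, Y = 6911512

Elasticity = 334428 · (62 / 6911512) = 3

Interpretation: for a small percentage change in X, the percentage change in Y is approximately 3.00 times as large.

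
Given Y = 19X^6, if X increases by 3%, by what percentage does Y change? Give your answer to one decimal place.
19.4%

For Y = 19X^6:
If X → X(1 + 0.03)
Then Y → Y · (1 + 0.03)^6
     ≈ Y · 1.1941

Percentage change = ((1 + 0.03)^6 − 1) × 100% ≈ 19.4%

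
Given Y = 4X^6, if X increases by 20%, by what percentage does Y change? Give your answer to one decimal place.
198.6%

For Y = 4X^6:
If X → X(1 + 0.2)
Then Y → Y · (1 + 0.2)^6
     ≈ Y · 2.9860

Percentage change = ((1 + 0.2)^6 − 1) × 100% ≈ 198.6%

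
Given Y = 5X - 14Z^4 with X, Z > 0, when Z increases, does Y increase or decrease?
Y decreases

Taking the partial derivative:
∂Y/∂Z = -56Z^3

∂Y/∂Z = -56Z^3 < 0 (assuming positive values)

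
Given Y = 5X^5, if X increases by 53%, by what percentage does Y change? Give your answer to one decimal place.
738.4%

For Y = 5X^5:
If X → X(1 + 0.53)
Then Y → Y · (1 + 0.53)^5
     ≈ Y · 8.3841

Percentage change = ((1 + 0.53)^5 − 1) × 100% ≈ 738.4%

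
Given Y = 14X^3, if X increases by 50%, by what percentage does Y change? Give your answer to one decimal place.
237.5%

For Y = 14X^3:
If X → X(1 + 0.5)
Then Y → Y · (1 + 0.5)^3
     = Y · 3.3750

Percentage change = ((1 + 0.5)^3 − 1) × 100% = 237.5%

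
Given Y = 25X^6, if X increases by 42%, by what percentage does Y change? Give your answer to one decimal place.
719.8%

For Y = 25X^6:
If X → X(1 + 0.42)
Then Y → Y · (1 + 0.42)^6
     ≈ Y · 8.1984

Percentage change = ((1 + 0.42)^6 − 1) × 100% ≈ 719.8%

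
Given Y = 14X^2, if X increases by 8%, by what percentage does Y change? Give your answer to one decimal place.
16.6%

For Y = 14X^2:
If X → X(1 + 0.08)
Then Y → Y · (1 + 0.08)^2
     = Y · 1.1664

Percentage change = ((1 + 0.08)^2 − 1) × 100% ≈ 16.6%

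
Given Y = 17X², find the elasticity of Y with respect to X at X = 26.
Elasticity = 2

Elasticity = (dY/dX) · (X/Y)

dY/dX = 34·X
At X = 26: dY/dX = 884, Y = 11492

Elasticity = 884 · (26 / 11492) = 2

Interpretation: for a small percentage change in X, the percentage change in Y is approximately 2.00 times as large.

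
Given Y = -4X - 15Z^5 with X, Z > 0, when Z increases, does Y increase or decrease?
Y decreases

Taking the partial derivative:
∂Y/∂Z = -75Z^4

∂Y/∂Z = -75Z^4 < 0 (assuming positive values)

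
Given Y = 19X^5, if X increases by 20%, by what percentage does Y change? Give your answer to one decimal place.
148.8%

For Y = 19X^5:
If X → X(1 + 0.2)
Then Y → Y · (1 + 0.2)^5
     ≈ Y · 2.4883

Percentage change = ((1 + 0.2)^5 − 1) × 100% ≈ 148.8%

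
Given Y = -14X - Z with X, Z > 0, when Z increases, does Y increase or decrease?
Y decreases

Taking the partial derivative:
∂Y/∂Z = -1

∂Y/∂Z = -1 < 0 (assuming positive values)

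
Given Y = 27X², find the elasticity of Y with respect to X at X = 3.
Elasticity = 2

Elasticity = (dY/dX) · (X/Y)

dY/dX = 54·X
At X = 3: dY/dX = 162, Y = 243

Elasticity = 162 · (3 / 243) = 2

Interpretation: for a small percentage change in X, the percentage change in Y is approximately 2.00 times as large.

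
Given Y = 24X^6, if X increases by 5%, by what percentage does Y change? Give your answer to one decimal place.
34.0%

For Y = 24X^6:
If X → X(1 + 0.05)
Then Y → Y · (1 + 0.05)^6
     ≈ Y · 1.3401

Percentage change = ((1 + 0.05)^6 − 1) × 100% ≈ 34.0%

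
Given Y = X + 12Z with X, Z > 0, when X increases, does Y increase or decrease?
Y increases

Taking the partial derivative:
∂Y/∂X = 1

∂Y/∂X = 1 > 0 (assuming positive values)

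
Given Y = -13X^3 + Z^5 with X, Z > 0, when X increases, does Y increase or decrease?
Y decreases

Taking the partial derivative:
∂Y/∂X = -39X^2

∂Y/∂X = -39X^2 < 0 (assuming positive values)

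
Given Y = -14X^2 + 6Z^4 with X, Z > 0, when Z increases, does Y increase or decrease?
Y increases

Taking the partial derivative:
∂Y/∂Z = 24Z^3

∂Y/∂Z = 24Z^3 > 0 (assuming positive values)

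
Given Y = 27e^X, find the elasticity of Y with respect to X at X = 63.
Elasticity = 63

Elasticity = (dY/dX) · (X/Y)

dY/dX = 27·e^X
At X = 63: dY/dX = 27·e^63, Y = 27·e^63

Elasticity = (27·e^63) · (63 / (27·e^63)) = 63

Interpretation: for a small percentage change in X, the percentage change in Y is approximately 63.00 times as large.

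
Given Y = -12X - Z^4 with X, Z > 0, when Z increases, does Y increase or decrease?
Y decreases

Taking the partial derivative:
∂Y/∂Z = -4Z^3

∂Y/∂Z = -4Z^3 < 0 (assuming positive values)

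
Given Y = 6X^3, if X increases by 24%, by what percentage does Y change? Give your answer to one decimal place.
90.7%

For Y = 6X^3:
If X → X(1 + 0.24)
Then Y → Y · (1 + 0.24)^3
     ≈ Y · 1.9066

Percentage change = ((1 + 0.24)^3 − 1) × 100% ≈ 90.7%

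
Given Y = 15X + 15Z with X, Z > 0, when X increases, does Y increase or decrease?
Y increases

Taking the partial derivative:
∂Y/∂X = 15

∂Y/∂X = 15 > 0 (assuming positive values)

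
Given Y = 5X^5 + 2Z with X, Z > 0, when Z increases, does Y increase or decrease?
Y increases

Taking the partial derivative:
∂Y/∂Z = 2

∂Y/∂Z = 2 > 0 (assuming positive values)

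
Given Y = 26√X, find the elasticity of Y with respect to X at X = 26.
Elasticity = 1/2

Elasticity = (dY/dX) · (X/Y)

dY/dX = 13/√X
At X = 26: dY/dX = √26/2, Y = 26·√26

Elasticity = (√26/2) · (26 / (26·√26)) = 1/2

Interpretation: for a small percentage change in X, the percentage change in Y is approximately 0.50 times as large.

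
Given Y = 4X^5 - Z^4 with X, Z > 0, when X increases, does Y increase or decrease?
Y increases

Taking the partial derivative:
∂Y/∂X = 20X^4

∂Y/∂X = 20X^4 > 0 (assuming positive values)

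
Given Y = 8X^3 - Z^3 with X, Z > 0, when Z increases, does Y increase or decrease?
Y decreases

Taking the partial derivative:
∂Y/∂Z = -3Z^2

∂Y/∂Z = -3Z^2 < 0 (assuming positive values)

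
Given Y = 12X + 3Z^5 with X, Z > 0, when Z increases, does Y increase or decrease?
Y increases

Taking the partial derivative:
∂Y/∂Z = 15Z^4

∂Y/∂Z = 15Z^4 > 0 (assuming positive values)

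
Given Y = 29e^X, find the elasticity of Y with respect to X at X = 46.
Elasticity = 46

Elasticity = (dY/dX) · (X/Y)

dY/dX = 29·e^X
At X = 46: dY/dX = 29·e^46, Y = 29·e^46

Elasticity = (29·e^46) · (46 / (29·e^46)) = 46

Interpretation: for a small percentage change in X, the percentage change in Y is approximately 46.00 times as large.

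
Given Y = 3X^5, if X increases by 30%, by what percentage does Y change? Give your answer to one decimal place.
271.3%

For Y = 3X^5:
If X → X(1 + 0.3)
Then Y → Y · (1 + 0.3)^5
     ≈ Y · 3.7129

Percentage change = ((1 + 0.3)^5 − 1) × 100% ≈ 271.3%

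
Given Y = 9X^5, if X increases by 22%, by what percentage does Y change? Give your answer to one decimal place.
170.3%

For Y = 9X^5:
If X → X(1 + 0.22)
Then Y → Y · (1 + 0.22)^5
     ≈ Y · 2.7027

Percentage change = ((1 + 0.22)^5 − 1) × 100% ≈ 170.3%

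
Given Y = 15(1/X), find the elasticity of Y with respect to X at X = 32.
Elasticity = -1

Elasticity = (dY/dX) · (X/Y)

dY/dX = -15/X²
At X = 32: dY/dX = -15/1024, Y = 15/32

Elasticity = (-15/1024) · (32 / (15/32)) = -1

Interpretation: for a small percentage change in X, the percentage change in Y is approximately -1.00 times as large.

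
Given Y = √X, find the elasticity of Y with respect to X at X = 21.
Elasticity = 1/2

Elasticity = (dY/dX) · (X/Y)

dY/dX = 1/(2·√X)
At X = 21: dY/dX = √21/42, Y = √21

Elasticity = (√21/42) · (21 / (√21)) = 1/2

Interpretation: for a small percentage change in X, the percentage change in Y is approximately 0.50 times as large.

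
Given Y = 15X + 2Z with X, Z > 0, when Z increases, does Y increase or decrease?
Y increases

Taking the partial derivative:
∂Y/∂Z = 2

∂Y/∂Z = 2 > 0 (assuming positive values)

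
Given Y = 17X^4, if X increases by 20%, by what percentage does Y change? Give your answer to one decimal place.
107.4%

For Y = 17X^4:
If X → X(1 + 0.2)
Then Y → Y · (1 + 0.2)^4
     = Y · 2.0736

Percentage change = ((1 + 0.2)^4 − 1) × 100% ≈ 107.4%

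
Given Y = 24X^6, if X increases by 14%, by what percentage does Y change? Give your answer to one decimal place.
119.5%

For Y = 24X^6:
If X → X(1 + 0.14)
Then Y → Y · (1 + 0.14)^6
     ≈ Y · 2.1950

Percentage change = ((1 + 0.14)^6 − 1) × 100% ≈ 119.5%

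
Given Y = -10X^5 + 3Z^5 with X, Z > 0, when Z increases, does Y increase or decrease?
Y increases

Taking the partial derivative:
∂Y/∂Z = 15Z^4

∂Y/∂Z = 15Z^4 > 0 (assuming positive values)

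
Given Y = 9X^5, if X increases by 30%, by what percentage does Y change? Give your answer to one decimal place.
271.3%

For Y = 9X^5:
If X → X(1 + 0.3)
Then Y → Y · (1 + 0.3)^5
     ≈ Y · 3.7129

Percentage change = ((1 + 0.3)^5 − 1) × 100% ≈ 271.3%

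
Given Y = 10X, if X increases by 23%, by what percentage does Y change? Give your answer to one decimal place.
23.0%

For Y = 10X:
If X → X(1 + 0.23)
Then Y → Y · (1 + 0.23)^1
     = Y · 1.2300

Percentage change = ((1 + 0.23)^1 − 1) × 100% = 23.0%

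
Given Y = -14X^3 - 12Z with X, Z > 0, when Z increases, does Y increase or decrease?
Y decreases

Taking the partial derivative:
∂Y/∂Z = -12

∂Y/∂Z = -12 < 0 (assuming positive values)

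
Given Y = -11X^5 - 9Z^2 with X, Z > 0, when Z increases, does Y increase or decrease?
Y decreases

Taking the partial derivative:
∂Y/∂Z = -18Z

∂Y/∂Z = -18Z < 0 (assuming positive values)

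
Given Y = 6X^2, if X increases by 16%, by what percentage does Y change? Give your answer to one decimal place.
34.6%

For Y = 6X^2:
If X → X(1 + 0.16)
Then Y → Y · (1 + 0.16)^2
     = Y · 1.3456

Percentage change = ((1 + 0.16)^2 − 1) × 100% ≈ 34.6%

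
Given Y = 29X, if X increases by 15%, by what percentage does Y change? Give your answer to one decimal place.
15.0%

For Y = 29X:
If X → X(1 + 0.15)
Then Y → Y · (1 + 0.15)^1
     = Y · 1.1500

Percentage change = ((1 + 0.15)^1 − 1) × 100% = 15.0%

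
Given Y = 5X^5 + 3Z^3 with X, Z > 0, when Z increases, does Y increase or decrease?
Y increases

Taking the partial derivative:
∂Y/∂Z = 9Z^2

∂Y/∂Z = 9Z^2 > 0 (assuming positive values)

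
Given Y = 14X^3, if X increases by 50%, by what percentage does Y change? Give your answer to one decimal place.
237.5%

For Y = 14X^3:
If X → X(1 + 0.5)
Then Y → Y · (1 + 0.5)^3
     = Y · 3.3750

Percentage change = ((1 + 0.5)^3 − 1) × 100% = 237.5%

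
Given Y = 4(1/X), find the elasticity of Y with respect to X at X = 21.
Elasticity = -1

Elasticity = (dY/dX) · (X/Y)

dY/dX = -4/X²
At X = 21: dY/dX = -4/441, Y = 4/21

Elasticity = (-4/441) · (21 / (4/21)) = -1

Interpretation: for a small percentage change in X, the percentage change in Y is approximately -1.00 times as large.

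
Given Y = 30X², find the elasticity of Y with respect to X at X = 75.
Elasticity = 2

Elasticity = (dY/dX) · (X/Y)

dY/dX = 60·X
At X = 75: dY/dX = 4500, Y = 168750

Elasticity = 4500 · (75 / 168750) = 2

Interpretation: for a small percentage change in X, the percentage change in Y is approximately 2.00 times as large.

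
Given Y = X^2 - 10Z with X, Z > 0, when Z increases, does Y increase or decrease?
Y decreases

Taking the partial derivative:
∂Y/∂Z = -10

∂Y/∂Z = -10 < 0 (assuming positive values)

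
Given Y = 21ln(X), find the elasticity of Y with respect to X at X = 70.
Elasticity = 1/ln(70) ≈ 0.2354

Elasticity = (dY/dX) · (X/Y)

dY/dX = 21/X
At X = 70: dY/dX = 3/10, Y = 21·ln(70)

Elasticity = (3/10) · (70 / (21·ln(70))) = 1/ln(70) ≈ 0.2354

Interpretation: for a small percentage change in X, the percentage change in Y is approximately 0.24 times as large.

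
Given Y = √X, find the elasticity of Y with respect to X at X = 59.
Elasticity = 1/2

Elasticity = (dY/dX) · (X/Y)

dY/dX = 1/(2·√X)
At X = 59: dY/dX = √59/118, Y = √59

Elasticity = (√59/118) · (59 / (√59)) = 1/2

Interpretation: for a small percentage change in X, the percentage change in Y is approximately 0.50 times as large.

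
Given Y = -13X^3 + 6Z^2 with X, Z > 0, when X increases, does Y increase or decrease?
Y decreases

Taking the partial derivative:
∂Y/∂X = -39X^2

∂Y/∂X = -39X^2 < 0 (assuming positive values)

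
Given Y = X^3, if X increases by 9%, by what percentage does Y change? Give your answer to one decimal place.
29.5%

For Y = X^3:
If X → X(1 + 0.09)
Then Y → Y · (1 + 0.09)^3
     ≈ Y · 1.2950

Percentage change = ((1 + 0.09)^3 − 1) × 100% ≈ 29.5%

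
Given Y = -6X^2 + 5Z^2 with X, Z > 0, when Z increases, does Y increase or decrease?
Y increases

Taking the partial derivative:
∂Y/∂Z = 10Z

∂Y/∂Z = 10Z > 0 (assuming positive values)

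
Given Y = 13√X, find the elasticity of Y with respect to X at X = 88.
Elasticity = 1/2

Elasticity = (dY/dX) · (X/Y)

dY/dX = 13/(2·√X)
At X = 88: dY/dX = 13·√22/88, Y = 26·√22

Elasticity = (13·√22/88) · (88 / (26·√22)) = 1/2

Interpretation: for a small percentage change in X, the percentage change in Y is approximately 0.50 times as large.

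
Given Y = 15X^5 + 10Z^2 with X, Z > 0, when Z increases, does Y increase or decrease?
Y increases

Taking the partial derivative:
∂Y/∂Z = 20Z

∂Y/∂Z = 20Z > 0 (assuming positive values)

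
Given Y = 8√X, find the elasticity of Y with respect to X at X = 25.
Elasticity = 1/2

Elasticity = (dY/dX) · (X/Y)

dY/dX = 4/√X
At X = 25: dY/dX = 4/5, Y = 40

Elasticity = (4/5) · (25 / 40) = 1/2

Interpretation: for a small percentage change in X, the percentage change in Y is approximately 0.50 times as large.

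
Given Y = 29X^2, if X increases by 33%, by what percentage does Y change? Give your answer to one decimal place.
76.9%

For Y = 29X^2:
If X → X(1 + 0.33)
Then Y → Y · (1 + 0.33)^2
     = Y · 1.7689

Percentage change = ((1 + 0.33)^2 − 1) × 100% ≈ 76.9%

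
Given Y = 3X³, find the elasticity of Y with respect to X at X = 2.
Elasticity = 3

Elasticity = (dY/dX) · (X/Y)

dY/dX = 9·X²
At X = 2: dY/dX = 36, Y = 24

Elasticity = 36 · (2 / 24) = 3

Interpretation: for a small percentage change in X, the percentage change in Y is approximately 3.00 times as large.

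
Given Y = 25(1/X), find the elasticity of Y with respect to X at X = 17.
Elasticity = -1

Elasticity = (dY/dX) · (X/Y)

dY/dX = -25/X²
At X = 17: dY/dX = -25/289, Y = 25/17

Elasticity = (-25/289) · (17 / (25/17)) = -1

Interpretation: for a small percentage change in X, the percentage change in Y is approximately -1.00 times as large.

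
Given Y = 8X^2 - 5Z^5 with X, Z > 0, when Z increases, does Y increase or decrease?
Y decreases

Taking the partial derivative:
∂Y/∂Z = -25Z^4

∂Y/∂Z = -25Z^4 < 0 (assuming positive values)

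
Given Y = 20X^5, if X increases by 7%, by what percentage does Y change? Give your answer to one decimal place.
40.3%

For Y = 20X^5:
If X → X(1 + 0.07)
Then Y → Y · (1 + 0.07)^5
     ≈ Y · 1.4026

Percentage change = ((1 + 0.07)^5 − 1) × 100% ≈ 40.3%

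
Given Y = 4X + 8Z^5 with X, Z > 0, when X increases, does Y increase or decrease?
Y increases

Taking the partial derivative:
∂Y/∂X = 4

∂Y/∂X = 4 > 0 (assuming positive values)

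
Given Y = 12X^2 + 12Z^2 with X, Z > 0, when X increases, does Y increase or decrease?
Y increases

Taking the partial derivative:
∂Y/∂X = 24X

∂Y/∂X = 24X > 0 (assuming positive values)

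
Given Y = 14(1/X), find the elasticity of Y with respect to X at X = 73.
Elasticity = -1

Elasticity = (dY/dX) · (X/Y)

dY/dX = -14/X²
At X = 73: dY/dX = -14/5329, Y = 14/73

Elasticity = (-14/5329) · (73 / (14/73)) = -1

Interpretation: for a small percentage change in X, the percentage change in Y is approximately -1.00 times as large.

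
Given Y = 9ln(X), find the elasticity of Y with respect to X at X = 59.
Elasticity = 1/ln(59) ≈ 0.2452

Elasticity = (dY/dX) · (X/Y)

dY/dX = 9/X
At X = 59: dY/dX = 9/59, Y = 9·ln(59)

Elasticity = (9/59) · (59 / (9·ln(59))) = 1/ln(59) ≈ 0.2452

Interpretation: for a small percentage change in X, the percentage change in Y is approximately 0.25 times as large.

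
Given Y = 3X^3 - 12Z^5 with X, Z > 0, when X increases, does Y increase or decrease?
Y increases

Taking the partial derivative:
∂Y/∂X = 9X^2

∂Y/∂X = 9X^2 > 0 (assuming positive values)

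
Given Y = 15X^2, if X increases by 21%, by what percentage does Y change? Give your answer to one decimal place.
46.4%

For Y = 15X^2:
If X → X(1 + 0.21)
Then Y → Y · (1 + 0.21)^2
     = Y · 1.4641

Percentage change = ((1 + 0.21)^2 − 1) × 100% ≈ 46.4%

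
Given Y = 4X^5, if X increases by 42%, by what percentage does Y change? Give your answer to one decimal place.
477.4%

For Y = 4X^5:
If X → X(1 + 0.42)
Then Y → Y · (1 + 0.42)^5
     ≈ Y · 5.7735

Percentage change = ((1 + 0.42)^5 − 1) × 100% ≈ 477.4%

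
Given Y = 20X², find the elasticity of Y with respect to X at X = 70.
Elasticity = 2

Elasticity = (dY/dX) · (X/Y)

dY/dX = 40·X
At X = 70: dY/dX = 2800, Y = 98000

Elasticity = 2800 · (70 / 98000) = 2

Interpretation: for a small percentage change in X, the percentage change in Y is approximately 2.00 times as large.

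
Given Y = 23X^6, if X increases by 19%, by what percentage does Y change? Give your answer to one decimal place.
184.0%

For Y = 23X^6:
If X → X(1 + 0.19)
Then Y → Y · (1 + 0.19)^6
     ≈ Y · 2.8398

Percentage change = ((1 + 0.19)^6 − 1) × 100% ≈ 184.0%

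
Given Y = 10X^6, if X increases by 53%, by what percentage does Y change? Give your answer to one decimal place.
1182.8%

For Y = 10X^6:
If X → X(1 + 0.53)
Then Y → Y · (1 + 0.53)^6
     ≈ Y · 12.8277

Percentage change = ((1 + 0.53)^6 − 1) × 100% ≈ 1182.8%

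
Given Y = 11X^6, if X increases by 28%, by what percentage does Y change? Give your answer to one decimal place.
339.8%

For Y = 11X^6:
If X → X(1 + 0.28)
Then Y → Y · (1 + 0.28)^6
     ≈ Y · 4.3980

Percentage change = ((1 + 0.28)^6 − 1) × 100% ≈ 339.8%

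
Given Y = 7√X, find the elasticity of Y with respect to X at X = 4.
Elasticity = 1/2

Elasticity = (dY/dX) · (X/Y)

dY/dX = 7/(2·√X)
At X = 4: dY/dX = 7/4, Y = 14

Elasticity = (7/4) · (4 / 14) = 1/2

Interpretation: for a small percentage change in X, the percentage change in Y is approximately 0.50 times as large.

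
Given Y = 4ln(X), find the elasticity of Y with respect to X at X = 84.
Elasticity = 1/ln(84) ≈ 0.2257

Elasticity = (dY/dX) · (X/Y)

dY/dX = 4/X
At X = 84: dY/dX = 1/21, Y = 4·ln(84)

Elasticity = (1/21) · (84 / (4·ln(84))) = 1/ln(84) ≈ 0.2257

Interpretation: for a small percentage change in X, the percentage change in Y is approximately 0.23 times as large.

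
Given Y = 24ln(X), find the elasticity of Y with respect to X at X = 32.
Elasticity = 1/ln(32) ≈ 0.2885

Elasticity = (dY/dX) · (X/Y)

dY/dX = 24/X
At X = 32: dY/dX = 3/4, Y = 24·ln(32)

Elasticity = (3/4) · (32 / (24·ln(32))) = 1/ln(32) ≈ 0.2885

Interpretation: for a small percentage change in X, the percentage change in Y is approximately 0.29 times as large.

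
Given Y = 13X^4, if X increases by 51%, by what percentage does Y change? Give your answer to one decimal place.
419.9%

For Y = 13X^4:
If X → X(1 + 0.51)
Then Y → Y · (1 + 0.51)^4
     ≈ Y · 5.1989

Percentage change = ((1 + 0.51)^4 − 1) × 100% ≈ 419.9%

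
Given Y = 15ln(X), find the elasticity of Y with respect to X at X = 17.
Elasticity = 1/ln(17) ≈ 0.3530

Elasticity = (dY/dX) · (X/Y)

dY/dX = 15/X
At X = 17: dY/dX = 15/17, Y = 15·ln(17)

Elasticity = (15/17) · (17 / (15·ln(17))) = 1/ln(17) ≈ 0.3530

Interpretation: for a small percentage change in X, the percentage change in Y is approximately 0.35 times as large.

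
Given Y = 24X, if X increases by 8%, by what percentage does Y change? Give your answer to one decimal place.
8.0%

For Y = 24X:
If X → X(1 + 0.08)
Then Y → Y · (1 + 0.08)^1
     = Y · 1.0800

Percentage change = ((1 + 0.08)^1 − 1) × 100% = 8.0%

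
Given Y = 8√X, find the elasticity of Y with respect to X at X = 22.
Elasticity = 1/2

Elasticity = (dY/dX) · (X/Y)

dY/dX = 4/√X
At X = 22: dY/dX = 2·√22/11, Y = 8·√22

Elasticity = (2·√22/11) · (22 / (8·√22)) = 1/2

Interpretation: for a small percentage change in X, the percentage change in Y is approximately 0.50 times as large.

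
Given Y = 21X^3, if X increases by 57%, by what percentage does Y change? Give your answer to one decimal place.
287.0%

For Y = 21X^3:
If X → X(1 + 0.57)
Then Y → Y · (1 + 0.57)^3
     ≈ Y · 3.8699

Percentage change = ((1 + 0.57)^3 − 1) × 100% ≈ 287.0%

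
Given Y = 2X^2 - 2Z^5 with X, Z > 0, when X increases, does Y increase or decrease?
Y increases

Taking the partial derivative:
∂Y/∂X = 4X

∂Y/∂X = 4X > 0 (assuming positive values)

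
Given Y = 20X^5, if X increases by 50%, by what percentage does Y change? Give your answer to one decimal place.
659.4%

For Y = 20X^5:
If X → X(1 + 0.5)
Then Y → Y · (1 + 0.5)^5
     ≈ Y · 7.5938

Percentage change = ((1 + 0.5)^5 − 1) × 100% ≈ 659.4%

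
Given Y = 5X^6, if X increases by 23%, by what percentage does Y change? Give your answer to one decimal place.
246.3%

For Y = 5X^6:
If X → X(1 + 0.23)
Then Y → Y · (1 + 0.23)^6
     ≈ Y · 3.4628

Percentage change = ((1 + 0.23)^6 − 1) × 100% ≈ 246.3%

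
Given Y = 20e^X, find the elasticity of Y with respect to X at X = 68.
Elasticity = 68

Elasticity = (dY/dX) · (X/Y)

dY/dX = 20·e^X
At X = 68: dY/dX = 20·e^68, Y = 20·e^68

Elasticity = (20·e^68) · (68 / (20·e^68)) = 68

Interpretation: for a small percentage change in X, the percentage change in Y is approximately 68.00 times as large.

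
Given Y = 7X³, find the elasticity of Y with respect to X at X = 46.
Elasticity = 3

Elasticity = (dY/dX) · (X/Y)

dY/dX = 21·X²
At X = 46: dY/dX = 44436, Y = 681352

Elasticity = 44436 · (46 / 681352) = 3

Interpretation: for a small percentage change in X, the percentage change in Y is approximately 3.00 times as large.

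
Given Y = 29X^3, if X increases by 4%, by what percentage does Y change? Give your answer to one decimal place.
12.5%

For Y = 29X^3:
If X → X(1 + 0.04)
Then Y → Y · (1 + 0.04)^3
     ≈ Y · 1.1249

Percentage change = ((1 + 0.04)^3 − 1) × 100% ≈ 12.5%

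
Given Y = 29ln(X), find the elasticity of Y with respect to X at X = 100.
Elasticity = 1/ln(100) ≈ 0.2171

Elasticity = (dY/dX) · (X/Y)

dY/dX = 29/X
At X = 100: dY/dX = 29/100, Y = 29·ln(100)

Elasticity = (29/100) · (100 / (29·ln(100))) = 1/ln(100) ≈ 0.2171

Interpretation: for a small percentage change in X, the percentage change in Y is approximately 0.22 times as large.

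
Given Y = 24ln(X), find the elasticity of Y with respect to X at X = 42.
Elasticity = 1/ln(42) ≈ 0.2675

Elasticity = (dY/dX) · (X/Y)

dY/dX = 24/X
At X = 42: dY/dX = 4/7, Y = 24·ln(42)

Elasticity = (4/7) · (42 / (24·ln(42))) = 1/ln(42) ≈ 0.2675

Interpretation: for a small percentage change in X, the percentage change in Y is approximately 0.27 times as large.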